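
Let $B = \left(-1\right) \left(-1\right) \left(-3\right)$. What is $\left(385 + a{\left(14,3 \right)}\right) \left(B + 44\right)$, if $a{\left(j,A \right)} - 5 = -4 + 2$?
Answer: $15908$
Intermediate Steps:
$a{\left(j,A \right)} = 3$ ($a{\left(j,A \right)} = 5 + \left(-4 + 2\right) = 5 - 2 = 3$)
$B = -3$ ($B = 1 \left(-3\right) = -3$)
$\left(385 + a{\left(14,3 \right)}\right) \left(B + 44\right) = \left(385 + 3\right) \left(-3 + 44\right) = 388 \cdot 41 = 15908$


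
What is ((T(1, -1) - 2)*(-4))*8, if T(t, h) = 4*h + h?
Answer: 224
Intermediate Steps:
T(t, h) = 5*h
((T(1, -1) - 2)*(-4))*8 = ((5*(-1) - 2)*(-4))*8 = ((-5 - 1*2)*(-4))*8 = ((-5 - 2)*(-4))*8 = -7*(-4)*8 = 28*8 = 224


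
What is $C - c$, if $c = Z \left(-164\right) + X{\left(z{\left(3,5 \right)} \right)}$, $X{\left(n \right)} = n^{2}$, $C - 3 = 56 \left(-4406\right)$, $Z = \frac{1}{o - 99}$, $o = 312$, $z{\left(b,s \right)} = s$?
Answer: $- \frac{52559290}{213} \approx -2.4676 \cdot 10^{5}$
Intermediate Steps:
$Z = \frac{1}{213}$ ($Z = \frac{1}{312 - 99} = \frac{1}{213} \approx 0.0046948$)
$C = -246733$ ($C = 3 + 56 \left(-4406\right) = 3 - 246736 = -246733$)
$c = \frac{5161}{213}$ ($c = \frac{1}{213} \left(-164\right) + 5^{2} = - \frac{164}{213} + 25 = \frac{5161}{213} \approx 24.23$)
$C - c = -246733 - \frac{5161}{213} = - \frac{52559290}{213}$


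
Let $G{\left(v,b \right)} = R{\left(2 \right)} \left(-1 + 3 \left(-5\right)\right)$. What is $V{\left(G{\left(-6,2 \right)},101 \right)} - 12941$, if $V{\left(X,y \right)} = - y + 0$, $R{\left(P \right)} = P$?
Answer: $-13042$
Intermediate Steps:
$G{\left(v,b \right)} = -32$ ($G{\left(v,b \right)} = 2 \left(-1 + 3 \left(-5\right)\right) = 2 \left(-1 - 15\right) = 2 \left(-16\right) = -32$)
$V{\left(X,y \right)} = - y$
$V{\left(G{\left(-6,2 \right)},101 \right)} - 12941 = \left(-1\right) 101 - 12941 = -101 - 12941 = -13042$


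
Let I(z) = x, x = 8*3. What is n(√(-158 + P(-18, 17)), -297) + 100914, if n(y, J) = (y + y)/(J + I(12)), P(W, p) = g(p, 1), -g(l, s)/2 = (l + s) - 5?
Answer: 100914 - 4*I*√46/273 ≈ 1.0091e+5 - 0.099375*I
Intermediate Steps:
g(l, s) = 10 - 2*l - 2*s (g(l, s) = -2*((l + s) - 5) = -2*(-5 + l + s) = 10 - 2*l - 2*s)
x = 24
I(z) = 24
P(W, p) = 8 - 2*p (P(W, p) = 10 - 2*p - 2*1 = 10 - 2*p - 2 = 8 - 2*p)
n(y, J) = 2*y/(24 + J) (n(y, J) = (y + y)/(J + 24) = (2*y)/(24 + J) = 2*y/(24 + J))
n(√(-158 + P(-18, 17)), -297) + 100914 = 2*√(-158 + (8 - 2*17))/(24 - 297) + 100914 = 2*√(-158 + (8 - 34))/(-273) + 100914 = 2*√(-158 - 26)*(-1/273) + 100914 = 2*√(-184)*(-1/273) + 100914 = 2*(2*I*√46)*(-1/273) + 100914 = -4*I*√46/273 + 100914 = 100914 - 4*I*√46/273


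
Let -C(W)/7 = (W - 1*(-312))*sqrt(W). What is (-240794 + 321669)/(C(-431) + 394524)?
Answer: 6381425700/31189650547 - 13473775*I*sqrt(431)/31189650547 ≈ 0.2046 - 0.0089685*I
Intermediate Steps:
C(W) = -7*sqrt(W)*(312 + W) (C(W) = -7*(W - 1*(-312))*sqrt(W) = -7*(W + 312)*sqrt(W) = -7*(312 + W)*sqrt(W) = -7*sqrt(W)*(312 + W))
(-240794 + 321669)/(C(-431) + 394524) = (-240794 + 321669)/(7*sqrt(-431)*(-312 - 1*(-431)) + 394524) = 80875/(7*(I*sqrt(431))*(-312 + 431) + 394524) = 80875/(7*(I*sqrt(431))*119 + 394524) = 80875/(833*I*sqrt(431) + 394524) = 80875/(394524 + 833*I*sqrt(431))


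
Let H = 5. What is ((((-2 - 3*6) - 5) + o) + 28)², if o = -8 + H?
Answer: 0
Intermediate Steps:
o = -3 (o = -8 + 5 = -3)
((((-2 - 3*6) - 5) + o) + 28)² = ((((-2 - 3*6) - 5) - 3) + 28)² = ((((-2 - 18) - 5) - 3) + 28)² = (((-20 - 5) - 3) + 28)² = ((-25 - 3) + 28)² = (-28 + 28)² = 0² = 0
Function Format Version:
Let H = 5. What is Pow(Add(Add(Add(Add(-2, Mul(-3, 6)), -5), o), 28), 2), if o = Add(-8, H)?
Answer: 0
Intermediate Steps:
o = -3 (o = Add(-8, 5) = -3)
Pow(Add(Add(Add(Add(-2, Mul(-3, 6)), -5), o), 28), 2) = Pow(Add(Add(Add(Add(-2, Mul(-3, 6)), -5), -3), 28), 2) = Pow(Add(Add(Add(Add(-2, -18), -5), -3), 28), 2) = Pow(Add(Add(Add(-20, -5), -3), 28), 2) = Pow(Add(Add(-25, -3), 28), 2) = Pow(Add(-28, 28), 2) = Pow(0, 2) = 0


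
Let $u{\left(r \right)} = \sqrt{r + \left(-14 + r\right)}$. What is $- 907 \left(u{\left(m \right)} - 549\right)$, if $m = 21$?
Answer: $497943 - 1814 \sqrt{7} \approx 4.9314 \cdot 10^{5}$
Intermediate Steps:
$u{\left(r \right)} = \sqrt{-14 + 2 r}$
$- 907 \left(u{\left(m \right)} - 549\right) = - 907 \left(\sqrt{-14 + 2 \cdot 21} - 549\right) = - 907 \left(\sqrt{-14 + 42} - 549\right) = - 907 \left(\sqrt{28} - 549\right) = - 907 \left(2 \sqrt{7} - 549\right) = - 907 \left(-549 + 2 \sqrt{7}\right) = 497943 - 1814 \sqrt{7}$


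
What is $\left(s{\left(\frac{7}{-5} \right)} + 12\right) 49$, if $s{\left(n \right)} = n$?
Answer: $\frac{2597}{5} \approx 519.4$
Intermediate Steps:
$\left(s{\left(\frac{7}{-5} \right)} + 12\right) 49 = \left(\frac{7}{-5} + 12\right) 49 = \left(7 \left(- \frac{1}{5}\right) + 12\right) 49 = \left(- \frac{7}{5} + 12\right) 49 = \frac{53}{5} \cdot 49 = \frac{2597}{5}$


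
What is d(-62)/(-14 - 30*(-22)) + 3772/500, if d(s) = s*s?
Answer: 544839/40375 ≈ 13.494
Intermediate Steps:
d(s) = s²
d(-62)/(-14 - 30*(-22)) + 3772/500 = (-62)²/(-14 - 30*(-22)) + 3772/500 = 3844/(-14 + 660) + 3772*(1/500) = 3844/646 + 943/125 = 3844*(1/646) + 943/125 = 1922/323 + 943/125 = 544839/40375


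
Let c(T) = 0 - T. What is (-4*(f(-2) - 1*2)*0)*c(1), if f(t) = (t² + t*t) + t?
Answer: 0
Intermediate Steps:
f(t) = t + 2*t² (f(t) = (t² + t²) + t = 2*t² + t = t + 2*t²)
c(T) = -T
(-4*(f(-2) - 1*2)*0)*c(1) = (-4*(-2*(1 + 2*(-2)) - 1*2)*0)*(-1*1) = (-4*(-2*(1 - 4) - 2)*0)*(-1) = (-4*(-2*(-3) - 2)*0)*(-1) = (-4*(6 - 2)*0)*(-1) = (-4*4*0)*(-1) = -16*0*(-1) = 0*(-1) = 0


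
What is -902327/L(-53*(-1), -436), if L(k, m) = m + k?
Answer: 902327/383 ≈ 2355.9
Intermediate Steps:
L(k, m) = k + m
-902327/L(-53*(-1), -436) = -902327/(-53*(-1) - 436) = -902327/(53 - 436) = -902327/(-383) = -902327*(-1/383) = 902327/383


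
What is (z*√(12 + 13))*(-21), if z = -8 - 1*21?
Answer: 3045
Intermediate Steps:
z = -29 (z = -8 - 21 = -29)
(z*√(12 + 13))*(-21) = -29*√(12 + 13)*(-21) = -29*√25*(-21) = -29*5*(-21) = -145*(-21) = 3045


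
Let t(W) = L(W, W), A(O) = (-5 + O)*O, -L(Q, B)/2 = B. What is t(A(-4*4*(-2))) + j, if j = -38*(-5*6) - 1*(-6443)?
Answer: 5855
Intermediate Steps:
L(Q, B) = -2*B
A(O) = O*(-5 + O)
t(W) = -2*W
j = 7583 (j = -(-1140) + 6443 = -38*(-30) + 6443 = 1140 + 6443 = 7583)
t(A(-4*4*(-2))) + j = -2*-4*4*(-2)*(-5 - 4*4*(-2)) + 7583 = -2*(-16*(-2))*(-5 - 16*(-2)) + 7583 = -64*(-5 + 32) + 7583 = -64*27 + 7583 = -2*864 + 7583 = -1728 + 7583 = 5855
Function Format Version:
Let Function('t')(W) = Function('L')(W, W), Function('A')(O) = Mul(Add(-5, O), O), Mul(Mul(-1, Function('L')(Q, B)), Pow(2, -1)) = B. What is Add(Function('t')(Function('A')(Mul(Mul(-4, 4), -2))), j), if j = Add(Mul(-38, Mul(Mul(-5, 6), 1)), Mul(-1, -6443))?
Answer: 5855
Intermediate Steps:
Function('L')(Q, B) = Mul(-2, B)
Function('A')(O) = Mul(O, Add(-5, O))
Function('t')(W) = Mul(-2, W)
j = 7583 (j = Add(Mul(-38, Mul(-30, 1)), 6443) = Add(Mul(-38, -30), 6443) = Add(1140, 6443) = 7583)
Add(Function('t')(Function('A')(Mul(Mul(-4, 4), -2))), j) = Add(Mul(-2, Mul(Mul(Mul(-4, 4), -2), Add(-5, Mul(Mul(-4, 4), -2)))), 7583) = Add(Mul(-2, Mul(Mul(-16, -2), Add(-5, Mul(-16, -2)))), 7583) = Add(Mul(-2, Mul(32, Add(-5, 32))), 7583) = Add(Mul(-2, Mul(32, 27)), 7583) = Add(Mul(-2, 864), 7583) = Add(-1728, 7583) = 5855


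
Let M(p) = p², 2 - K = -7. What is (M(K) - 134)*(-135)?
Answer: 7155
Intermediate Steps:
K = 9 (K = 2 - 1*(-7) = 2 + 7 = 9)
(M(K) - 134)*(-135) = (9² - 134)*(-135) = (81 - 134)*(-135) = -53*(-135) = 7155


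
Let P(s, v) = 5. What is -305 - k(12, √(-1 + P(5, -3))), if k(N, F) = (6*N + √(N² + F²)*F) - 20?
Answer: -357 - 4*√37 ≈ -381.33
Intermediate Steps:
k(N, F) = -20 + 6*N + F*√(F² + N²) (k(N, F) = (6*N + √(F² + N²)*F) - 20 = (6*N + F*√(F² + N²)) - 20 = -20 + 6*N + F*√(F² + N²))
-305 - k(12, √(-1 + P(5, -3))) = -305 - (-20 + 6*12 + √(-1 + 5)*√((√(-1 + 5))² + 12²)) = -305 - (-20 + 72 + √4*√((√4)² + 144)) = -305 - (-20 + 72 + 2*√(2² + 144)) = -305 - (-20 + 72 + 2*√(4 + 144)) = -305 - (-20 + 72 + 2*√148) = -305 - (-20 + 72 + 2*(2*√37)) = -305 - (-20 + 72 + 4*√37) = -305 - (52 + 4*√37) = -305 + (-52 - 4*√37) = -357 - 4*√37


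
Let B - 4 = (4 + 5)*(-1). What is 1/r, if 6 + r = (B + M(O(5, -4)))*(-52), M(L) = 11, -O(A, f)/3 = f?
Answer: -1/318 ≈ -0.0031447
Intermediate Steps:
O(A, f) = -3*f
B = -5 (B = 4 + (4 + 5)*(-1) = 4 + 9*(-1) = 4 - 9 = -5)
r = -318 (r = -6 + (-5 + 11)*(-52) = -6 + 6*(-52) = -6 - 312 = -318)
1/r = 1/(-318) = -1/318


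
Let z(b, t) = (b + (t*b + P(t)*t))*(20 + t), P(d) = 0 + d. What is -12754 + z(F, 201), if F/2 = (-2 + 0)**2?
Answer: 9273003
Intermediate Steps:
F = 8 (F = 2*(-2 + 0)**2 = 2*(-2)**2 = 2*4 = 8)
P(d) = d
z(b, t) = (20 + t)*(b + t**2 + b*t) (z(b, t) = (b + (t*b + t*t))*(20 + t) = (b + (b*t + t**2))*(20 + t) = (b + (t**2 + b*t))*(20 + t) = (b + t**2 + b*t)*(20 + t) = (20 + t)*(b + t**2 + b*t))
-12754 + z(F, 201) = -12754 + (201**3 + 20*8 + 20*201**2 + 8*201**2 + 21*8*201) = -12754 + (8120601 + 160 + 20*40401 + 8*40401 + 33768) = -12754 + (8120601 + 160 + 808020 + 323208 + 33768) = -12754 + 9285757 = 9273003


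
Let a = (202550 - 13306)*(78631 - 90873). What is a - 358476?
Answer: -2317083524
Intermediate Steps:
a = -2316725048 (a = 189244*(-12242) = -2316725048)
a - 358476 = -2316725048 - 358476 = -2317083524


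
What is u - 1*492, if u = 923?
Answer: 431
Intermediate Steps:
u - 1*492 = 923 - 1*492 = 923 - 492 = 431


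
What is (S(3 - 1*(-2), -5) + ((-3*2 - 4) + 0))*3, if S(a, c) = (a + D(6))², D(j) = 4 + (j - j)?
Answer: 213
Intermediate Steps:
D(j) = 4 (D(j) = 4 + 0 = 4)
S(a, c) = (4 + a)² (S(a, c) = (a + 4)² = (4 + a)²)
(S(3 - 1*(-2), -5) + ((-3*2 - 4) + 0))*3 = ((4 + (3 - 1*(-2)))² + ((-3*2 - 4) + 0))*3 = ((4 + (3 + 2))² + ((-6 - 4) + 0))*3 = ((4 + 5)² + (-10 + 0))*3 = (9² - 10)*3 = (81 - 10)*3 = 71*3 = 213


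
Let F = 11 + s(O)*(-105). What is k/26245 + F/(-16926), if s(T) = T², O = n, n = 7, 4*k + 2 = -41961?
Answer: -2953421/30636060 ≈ -0.096403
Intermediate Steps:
k = -41963/4 (k = -½ + (¼)*(-41961) = -½ - 41961/4 = -41963/4 ≈ -10491.)
O = 7
F = -5134 (F = 11 + 7²*(-105) = 11 + 49*(-105) = 11 - 5145 = -5134)
k/26245 + F/(-16926) = -41963/4/26245 - 5134/(-16926) = -41963/4*1/26245 - 5134*(-1/16926) = -1447/3620 + 2567/8463 = -2953421/30636060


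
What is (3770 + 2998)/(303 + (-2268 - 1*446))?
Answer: -6768/2411 ≈ -2.8071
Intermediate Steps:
(3770 + 2998)/(303 + (-2268 - 1*446)) = 6768/(303 + (-2268 - 446)) = 6768/(303 - 2714) = 6768/(-2411) = 6768*(-1/2411) = -6768/2411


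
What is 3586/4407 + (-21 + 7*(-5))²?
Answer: 13823938/4407 ≈ 3136.8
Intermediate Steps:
3586/4407 + (-21 + 7*(-5))² = 3586*(1/4407) + (-21 - 35)² = 3586/4407 + (-56)² = 3586/4407 + 3136 = 13823938/4407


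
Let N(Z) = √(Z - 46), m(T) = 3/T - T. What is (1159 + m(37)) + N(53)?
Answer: 41517/37 + √7 ≈ 1124.7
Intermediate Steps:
m(T) = -T + 3/T
N(Z) = √(-46 + Z)
(1159 + m(37)) + N(53) = (1159 + (-1*37 + 3/37)) + √(-46 + 53) = (1159 + (-37 + 3*(1/37))) + √7 = (1159 + (-37 + 3/37)) + √7 = (1159 - 1366/37) + √7 = 41517/37 + √7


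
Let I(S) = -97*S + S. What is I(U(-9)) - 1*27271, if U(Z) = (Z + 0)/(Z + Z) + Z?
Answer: -26455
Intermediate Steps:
U(Z) = ½ + Z (U(Z) = Z/((2*Z)) + Z = Z*(1/(2*Z)) + Z = ½ + Z)
I(S) = -96*S
I(U(-9)) - 1*27271 = -96*(½ - 9) - 1*27271 = -96*(-17/2) - 27271 = 816 - 27271 = -26455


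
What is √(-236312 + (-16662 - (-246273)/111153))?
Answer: I*√347273746307733/37051 ≈ 502.96*I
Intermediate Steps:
√(-236312 + (-16662 - (-246273)/111153)) = √(-236312 + (-16662 - 1*(-82091/37051))) = √(-236312 + (-16662 + 82091/37051)) = √(-236312 - 617261671/37051) = √(-9372857583/37051) = I*√347273746307733/37051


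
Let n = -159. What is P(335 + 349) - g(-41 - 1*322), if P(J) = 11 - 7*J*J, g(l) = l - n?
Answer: -3274777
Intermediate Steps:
g(l) = 159 + l (g(l) = l - 1*(-159) = l + 159 = 159 + l)
P(J) = 11 - 7*J²
P(335 + 349) - g(-41 - 1*322) = (11 - 7*(335 + 349)²) - (159 + (-41 - 1*322)) = (11 - 7*684²) - (159 + (-41 - 322)) = (11 - 7*467856) - (159 - 363) = (11 - 3274992) - 1*(-204) = -3274981 + 204 = -3274777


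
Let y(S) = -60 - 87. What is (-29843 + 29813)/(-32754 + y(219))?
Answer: 10/10967 ≈ 0.00091183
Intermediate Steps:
y(S) = -147
(-29843 + 29813)/(-32754 + y(219)) = (-29843 + 29813)/(-32754 - 147) = -30/(-32901) = -30*(-1/32901) = 10/10967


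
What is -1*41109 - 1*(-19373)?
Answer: -21736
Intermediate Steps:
-1*41109 - 1*(-19373) = -41109 + 19373 = -21736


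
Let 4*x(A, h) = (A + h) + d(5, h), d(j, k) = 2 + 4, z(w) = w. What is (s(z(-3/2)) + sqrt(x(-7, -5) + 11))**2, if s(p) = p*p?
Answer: 233/16 + 9*sqrt(38)/4 ≈ 28.432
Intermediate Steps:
d(j, k) = 6
s(p) = p**2
x(A, h) = 3/2 + A/4 + h/4 (x(A, h) = ((A + h) + 6)/4 = (6 + A + h)/4 = 3/2 + A/4 + h/4)
(s(z(-3/2)) + sqrt(x(-7, -5) + 11))**2 = ((-3/2)**2 + sqrt((3/2 + (1/4)*(-7) + (1/4)*(-5)) + 11))**2 = ((-3*1/2)**2 + sqrt((3/2 - 7/4 - 5/4) + 11))**2 = ((-3/2)**2 + sqrt(-3/2 + 11))**2 = (9/4 + sqrt(19/2))**2 = (9/4 + sqrt(38)/2)**2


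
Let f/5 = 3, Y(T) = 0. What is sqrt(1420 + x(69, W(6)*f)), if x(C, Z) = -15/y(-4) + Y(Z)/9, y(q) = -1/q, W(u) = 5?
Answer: 4*sqrt(85) ≈ 36.878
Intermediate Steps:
f = 15 (f = 5*3 = 15)
x(C, Z) = -60 (x(C, Z) = -15/((-1/(-4))) + 0/9 = -15/((-1*(-1/4))) + 0*(1/9) = -15/1/4 + 0 = -15*4 + 0 = -60 + 0 = -60)
sqrt(1420 + x(69, W(6)*f)) = sqrt(1420 - 60) = sqrt(1360) = 4*sqrt(85)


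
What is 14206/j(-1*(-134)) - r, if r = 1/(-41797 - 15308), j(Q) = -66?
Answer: -135205594/628155 ≈ -215.24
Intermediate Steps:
r = -1/57105 (r = 1/(-57105) = -1/57105 ≈ -1.7512e-5)
14206/j(-1*(-134)) - r = 14206/(-66) - 1*(-1/57105) = 14206*(-1/66) + 1/57105 = -7103/33 + 1/57105 = -135205594/628155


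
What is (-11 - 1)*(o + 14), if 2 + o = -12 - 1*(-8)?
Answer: -96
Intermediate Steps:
o = -6 (o = -2 + (-12 - 1*(-8)) = -2 + (-12 + 8) = -2 - 4 = -6)
(-11 - 1)*(o + 14) = (-11 - 1)*(-6 + 14) = -12*8 = -96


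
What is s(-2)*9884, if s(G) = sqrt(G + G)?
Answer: 19768*I ≈ 19768.0*I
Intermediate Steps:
s(G) = sqrt(2)*sqrt(G) (s(G) = sqrt(2*G) = sqrt(2)*sqrt(G))
s(-2)*9884 = (sqrt(2)*sqrt(-2))*9884 = (sqrt(2)*(I*sqrt(2)))*9884 = (2*I)*9884 = 19768*I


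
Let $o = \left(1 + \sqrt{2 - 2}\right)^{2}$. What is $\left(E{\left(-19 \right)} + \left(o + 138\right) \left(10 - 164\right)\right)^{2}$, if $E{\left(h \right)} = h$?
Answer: $459030625$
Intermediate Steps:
$o = 1$ ($o = \left(1 + \sqrt{0}\right)^{2} = \left(1 + 0\right)^{2} = 1^{2} = 1$)
$\left(E{\left(-19 \right)} + \left(o + 138\right) \left(10 - 164\right)\right)^{2} = \left(-19 + \left(1 + 138\right) \left(10 - 164\right)\right)^{2} = \left(-19 + 139 \left(-154\right)\right)^{2} = \left(-19 - 21406\right)^{2} = \left(-21425\right)^{2} = 459030625$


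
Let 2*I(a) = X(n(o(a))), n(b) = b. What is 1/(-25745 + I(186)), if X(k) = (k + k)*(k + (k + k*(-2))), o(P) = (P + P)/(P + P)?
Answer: -1/25745 ≈ -3.8842e-5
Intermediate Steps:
o(P) = 1 (o(P) = (2*P)/((2*P)) = (2*P)*(1/(2*P)) = 1)
X(k) = 0 (X(k) = (2*k)*(k + (k - 2*k)) = (2*k)*(k - k) = (2*k)*0 = 0)
I(a) = 0 (I(a) = (½)*0 = 0)
1/(-25745 + I(186)) = 1/(-25745 + 0) = 1/(-25745) = -1/25745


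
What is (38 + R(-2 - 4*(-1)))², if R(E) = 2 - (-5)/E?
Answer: 7225/4 ≈ 1806.3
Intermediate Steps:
R(E) = 2 + 5/E
(38 + R(-2 - 4*(-1)))² = (38 + (2 + 5/(-2 - 4*(-1))))² = (38 + (2 + 5/(-2 + 4)))² = (38 + (2 + 5/2))² = (38 + 9/2)² = (85/2)² = 7225/4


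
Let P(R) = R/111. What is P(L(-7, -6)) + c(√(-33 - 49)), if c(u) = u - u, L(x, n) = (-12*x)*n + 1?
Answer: -503/111 ≈ -4.5315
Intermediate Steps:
L(x, n) = 1 - 12*n*x (L(x, n) = -12*n*x + 1 = 1 - 12*n*x)
P(R) = R/111 (P(R) = R*(1/111) = R/111)
c(u) = 0
P(L(-7, -6)) + c(√(-33 - 49)) = (1 - 12*(-6)*(-7))/111 + 0 = (1 - 504)/111 + 0 = (1/111)*(-503) + 0 = -503/111 + 0 = -503/111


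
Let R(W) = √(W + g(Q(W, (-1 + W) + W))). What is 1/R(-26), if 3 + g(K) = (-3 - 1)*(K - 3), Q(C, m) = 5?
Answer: -I*√37/37 ≈ -0.1644*I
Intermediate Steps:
g(K) = 9 - 4*K (g(K) = -3 + (-3 - 1)*(K - 3) = -3 - 4*(-3 + K) = -3 + (12 - 4*K) = 9 - 4*K)
R(W) = √(-11 + W) (R(W) = √(W + (9 - 4*5)) = √(W + (9 - 20)) = √(W - 11) = √(-11 + W))
1/R(-26) = 1/(√(-11 - 26)) = 1/(√(-37)) = 1/(I*√37) = -I*√37/37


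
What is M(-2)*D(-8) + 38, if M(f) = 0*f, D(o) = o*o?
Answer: 38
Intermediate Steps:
D(o) = o²
M(f) = 0
M(-2)*D(-8) + 38 = 0*(-8)² + 38 = 0*64 + 38 = 0 + 38 = 38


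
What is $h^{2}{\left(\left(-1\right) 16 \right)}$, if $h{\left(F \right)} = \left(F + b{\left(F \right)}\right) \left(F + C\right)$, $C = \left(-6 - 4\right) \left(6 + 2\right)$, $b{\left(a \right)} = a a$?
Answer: $530841600$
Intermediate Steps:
$b{\left(a \right)} = a^{2}$
$C = -80$ ($C = \left(-10\right) 8 = -80$)
$h{\left(F \right)} = \left(-80 + F\right) \left(F + F^{2}\right)$ ($h{\left(F \right)} = \left(F + F^{2}\right) \left(F - 80\right) = \left(F + F^{2}\right) \left(-80 + F\right) = \left(-80 + F\right) \left(F + F^{2}\right)$)
$h^{2}{\left(\left(-1\right) 16 \right)} = \left(\left(-1\right) 16 \left(-80 + \left(\left(-1\right) 16\right)^{2} - 79 \left(\left(-1\right) 16\right)\right)\right)^{2} = \left(- 16 \left(-80 + \left(-16\right)^{2} - -1264\right)\right)^{2} = \left(- 16 \left(-80 + 256 + 1264\right)\right)^{2} = \left(\left(-16\right) 1440\right)^{2} = \left(-23040\right)^{2} = 530841600$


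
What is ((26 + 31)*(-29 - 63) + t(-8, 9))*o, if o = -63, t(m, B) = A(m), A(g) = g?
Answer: 330876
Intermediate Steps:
t(m, B) = m
((26 + 31)*(-29 - 63) + t(-8, 9))*o = ((26 + 31)*(-29 - 63) - 8)*(-63) = (57*(-92) - 8)*(-63) = (-5244 - 8)*(-63) = -5252*(-63) = 330876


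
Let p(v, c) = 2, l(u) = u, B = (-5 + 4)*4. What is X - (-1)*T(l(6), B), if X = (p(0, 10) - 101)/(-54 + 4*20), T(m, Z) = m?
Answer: 57/26 ≈ 2.1923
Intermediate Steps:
B = -4 (B = -1*4 = -4)
X = -99/26 (X = (2 - 101)/(-54 + 4*20) = -99/(-54 + 80) = -99/26 ≈ -3.8077)
X - (-1)*T(l(6), B) = -99/26 - (-1)*6 = -99/26 - 1*(-6) = -99/26 + 6 = 57/26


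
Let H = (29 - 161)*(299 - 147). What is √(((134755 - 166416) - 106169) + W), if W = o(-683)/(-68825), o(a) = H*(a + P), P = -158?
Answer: I*√26161823899222/13765 ≈ 371.58*I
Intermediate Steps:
H = -20064 (H = -132*152 = -20064)
o(a) = 3170112 - 20064*a (o(a) = -20064*(a - 158) = -20064*(-158 + a) = 3170112 - 20064*a)
W = -16873824/68825 (W = (3170112 - 20064*(-683))/(-68825) = (3170112 + 13703712)*(-1/68825) = 16873824*(-1/68825) = -16873824/68825 ≈ -245.17)
√(((134755 - 166416) - 106169) + W) = √(((134755 - 166416) - 106169) - 16873824/68825) = √((-31661 - 106169) - 16873824/68825) = √(-137830 - 16873824/68825) = √(-9503023574/68825) = I*√26161823899222/13765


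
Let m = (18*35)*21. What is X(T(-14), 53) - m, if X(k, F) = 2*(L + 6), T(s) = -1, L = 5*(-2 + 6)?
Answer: -13178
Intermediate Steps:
m = 13230 (m = 630*21 = 13230)
L = 20 (L = 5*4 = 20)
X(k, F) = 52 (X(k, F) = 2*(20 + 6) = 2*26 = 52)
X(T(-14), 53) - m = 52 - 1*13230 = 52 - 13230 = -13178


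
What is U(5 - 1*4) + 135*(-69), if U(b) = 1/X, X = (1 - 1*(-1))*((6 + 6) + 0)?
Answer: -223559/24 ≈ -9315.0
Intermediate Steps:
X = 24 (X = (1 + 1)*(12 + 0) = 2*12 = 24)
U(b) = 1/24
U(5 - 1*4) + 135*(-69) = 1/24 + 135*(-69) = 1/24 - 9315 = -223559/24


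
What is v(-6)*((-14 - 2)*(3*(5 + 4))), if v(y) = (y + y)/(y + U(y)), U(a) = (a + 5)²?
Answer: -5184/5 ≈ -1036.8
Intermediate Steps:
U(a) = (5 + a)²
v(y) = 2*y/(y + (5 + y)²) (v(y) = (y + y)/(y + (5 + y)²) = (2*y)/(y + (5 + y)²) = 2*y/(y + (5 + y)²))
v(-6)*((-14 - 2)*(3*(5 + 4))) = (2*(-6)/(-6 + (5 - 6)²))*((-14 - 2)*(3*(5 + 4))) = (2*(-6)/(-6 + (-1)²))*(-48*9) = (2*(-6)/(-6 + 1))*(-16*27) = (2*(-6)/(-5))*(-432) = (2*(-6)*(-⅕))*(-432) = (12/5)*(-432) = -5184/5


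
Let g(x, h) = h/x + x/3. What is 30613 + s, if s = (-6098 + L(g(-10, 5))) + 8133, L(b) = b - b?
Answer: 32648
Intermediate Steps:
g(x, h) = x/3 + h/x (g(x, h) = h/x + x*(1/3) = h/x + x/3 = x/3 + h/x)
L(b) = 0
s = 2035 (s = (-6098 + 0) + 8133 = -6098 + 8133 = 2035)
30613 + s = 30613 + 2035 = 32648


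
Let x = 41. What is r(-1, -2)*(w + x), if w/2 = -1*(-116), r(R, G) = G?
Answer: -546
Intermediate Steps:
w = 232 (w = 2*(-1*(-116)) = 2*116 = 232)
r(-1, -2)*(w + x) = -2*(232 + 41) = -2*273 = -546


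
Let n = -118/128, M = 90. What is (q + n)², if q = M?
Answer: 32501401/4096 ≈ 7934.9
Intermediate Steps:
q = 90
n = -59/64 (n = -118*1/128 = -59/64 ≈ -0.92188)
(q + n)² = (90 - 59/64)² = (5701/64)² = 32501401/4096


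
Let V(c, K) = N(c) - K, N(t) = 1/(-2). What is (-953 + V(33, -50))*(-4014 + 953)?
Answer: 5531227/2 ≈ 2.7656e+6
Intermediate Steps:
N(t) = -½
V(c, K) = -½ - K
(-953 + V(33, -50))*(-4014 + 953) = (-953 + (-½ - 1*(-50)))*(-4014 + 953) = (-953 + (-½ + 50))*(-3061) = (-953 + 99/2)*(-3061) = -1807/2*(-3061) = 5531227/2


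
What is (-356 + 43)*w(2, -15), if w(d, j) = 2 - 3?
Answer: 313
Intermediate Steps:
w(d, j) = -1
(-356 + 43)*w(2, -15) = (-356 + 43)*(-1) = -313*(-1) = 313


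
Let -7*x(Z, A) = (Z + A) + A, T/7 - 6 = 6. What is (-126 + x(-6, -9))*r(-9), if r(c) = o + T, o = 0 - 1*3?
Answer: -69498/7 ≈ -9928.3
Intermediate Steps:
T = 84 (T = 42 + 7*6 = 42 + 42 = 84)
x(Z, A) = -2*A/7 - Z/7 (x(Z, A) = -((Z + A) + A)/7 = -((A + Z) + A)/7 = -(Z + 2*A)/7 = -2*A/7 - Z/7)
o = -3 (o = 0 - 3 = -3)
r(c) = 81 (r(c) = -3 + 84 = 81)
(-126 + x(-6, -9))*r(-9) = (-126 + (-2/7*(-9) - ⅐*(-6)))*81 = (-126 + (18/7 + 6/7))*81 = (-126 + 24/7)*81 = -858/7*81 = -69498/7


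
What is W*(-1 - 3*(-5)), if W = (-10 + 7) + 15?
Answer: 168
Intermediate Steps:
W = 12 (W = -3 + 15 = 12)
W*(-1 - 3*(-5)) = 12*(-1 - 3*(-5)) = 12*(-1 + 15) = 12*14 = 168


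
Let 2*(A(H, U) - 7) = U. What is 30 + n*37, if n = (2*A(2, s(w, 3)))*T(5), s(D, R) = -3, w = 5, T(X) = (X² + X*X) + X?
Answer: 22415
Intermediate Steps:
T(X) = X + 2*X² (T(X) = (X² + X²) + X = 2*X² + X = X + 2*X²)
A(H, U) = 7 + U/2
n = 605 (n = (2*(7 + (½)*(-3)))*(5*(1 + 2*5)) = (2*(7 - 3/2))*(5*(1 + 10)) = (2*(11/2))*(5*11) = 11*55 = 605)
30 + n*37 = 30 + 605*37 = 30 + 22385 = 22415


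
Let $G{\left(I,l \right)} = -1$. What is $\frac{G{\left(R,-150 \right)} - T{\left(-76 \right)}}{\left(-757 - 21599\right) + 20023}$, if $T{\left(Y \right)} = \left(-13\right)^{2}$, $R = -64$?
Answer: $\frac{170}{2333} \approx 0.072868$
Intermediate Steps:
$T{\left(Y \right)} = 169$
$\frac{G{\left(R,-150 \right)} - T{\left(-76 \right)}}{\left(-757 - 21599\right) + 20023} = \frac{-1 - 169}{\left(-757 - 21599\right) + 20023} = \frac{-1 - 169}{-22356 + 20023} = - \frac{170}{-2333} = \left(-170\right) \left(- \frac{1}{2333}\right) = \frac{170}{2333}$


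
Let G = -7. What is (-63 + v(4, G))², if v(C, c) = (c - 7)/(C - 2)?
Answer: 4900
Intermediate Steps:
v(C, c) = (-7 + c)/(-2 + C)
(-63 + v(4, G))² = (-63 + (-7 - 7)/(-2 + 4))² = (-63 - 14/2)² = (-63 + (½)*(-14))² = (-63 - 7)² = (-70)² = 4900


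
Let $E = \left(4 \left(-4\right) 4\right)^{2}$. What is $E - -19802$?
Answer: $23898$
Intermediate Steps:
$E = 4096$ ($E = \left(\left(-16\right) 4\right)^{2} = \left(-64\right)^{2} = 4096$)
$E - -19802 = 4096 - -19802 = 4096 + 19802 = 23898$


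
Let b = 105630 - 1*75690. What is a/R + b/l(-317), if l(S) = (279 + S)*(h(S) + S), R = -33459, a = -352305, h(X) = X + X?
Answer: 2113475/186079 ≈ 11.358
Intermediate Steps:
h(X) = 2*X
l(S) = 3*S*(279 + S) (l(S) = (279 + S)*(2*S + S) = (279 + S)*(3*S) = 3*S*(279 + S))
b = 29940 (b = 105630 - 75690 = 29940)
a/R + b/l(-317) = -352305/(-33459) + 29940/((3*(-317)*(279 - 317))) = -352305*(-1/33459) + 29940/((3*(-317)*(-38))) = 117435/11153 + 29940/36138 = 117435/11153 + 29940*(1/36138) = 117435/11153 + 4990/6023 = 2113475/186079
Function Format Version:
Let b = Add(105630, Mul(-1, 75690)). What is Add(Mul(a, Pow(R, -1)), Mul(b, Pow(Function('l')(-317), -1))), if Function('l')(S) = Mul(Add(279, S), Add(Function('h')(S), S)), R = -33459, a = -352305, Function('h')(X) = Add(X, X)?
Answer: Rational(2113475, 186079) ≈ 11.358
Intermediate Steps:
Function('h')(X) = Mul(2, X)
Function('l')(S) = Mul(3, S, Add(279, S)) (Function('l')(S) = Mul(Add(279, S), Add(Mul(2, S), S)) = Mul(Add(279, S), Mul(3, S)) = Mul(3, S, Add(279, S)))
b = 29940 (b = Add(105630, -75690) = 29940)
Add(Mul(a, Pow(R, -1)), Mul(b, Pow(Function('l')(-317), -1))) = Add(Mul(-352305, Pow(-33459, -1)), Mul(29940, Pow(Mul(3, -317, Add(279, -317)), -1))) = Add(Mul(-352305, Rational(-1, 33459)), Mul(29940, Pow(Mul(3, -317, -38), -1))) = Add(Rational(117435, 11153), Mul(29940, Pow(36138, -1))) = Add(Rational(117435, 11153), Mul(29940, Rational(1, 36138))) = Add(Rational(117435, 11153), Rational(4990, 6023)) = Rational(2113475, 186079)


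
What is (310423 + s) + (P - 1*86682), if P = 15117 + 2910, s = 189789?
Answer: 431557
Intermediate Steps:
P = 18027
(310423 + s) + (P - 1*86682) = (310423 + 189789) + (18027 - 1*86682) = 500212 + (18027 - 86682) = 500212 - 68655 = 431557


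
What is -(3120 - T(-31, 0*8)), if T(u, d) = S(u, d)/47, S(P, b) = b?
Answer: -3120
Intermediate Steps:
T(u, d) = d/47
-(3120 - T(-31, 0*8)) = -(3120 - 0*8/47) = -(3120 - 0/47) = -(3120 - 1*0) = -(3120 + 0) = -1*3120 = -3120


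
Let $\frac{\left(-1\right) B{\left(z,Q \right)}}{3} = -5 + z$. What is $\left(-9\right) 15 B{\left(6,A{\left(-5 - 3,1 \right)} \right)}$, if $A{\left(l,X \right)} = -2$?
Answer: $405$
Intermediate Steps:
$B{\left(z,Q \right)} = 15 - 3 z$ ($B{\left(z,Q \right)} = - 3 \left(-5 + z\right) = 15 - 3 z$)
$\left(-9\right) 15 B{\left(6,A{\left(-5 - 3,1 \right)} \right)} = \left(-9\right) 15 \left(15 - 18\right) = - 135 \left(15 - 18\right) = \left(-135\right) \left(-3\right) = 405$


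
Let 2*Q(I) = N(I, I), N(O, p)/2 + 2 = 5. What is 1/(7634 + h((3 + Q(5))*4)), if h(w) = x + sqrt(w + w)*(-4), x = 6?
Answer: 955/7296104 + sqrt(3)/3648052 ≈ 0.00013137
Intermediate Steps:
N(O, p) = 6 (N(O, p) = -4 + 2*5 = -4 + 10 = 6)
Q(I) = 3 (Q(I) = (1/2)*6 = 3)
h(w) = 6 - 4*sqrt(2)*sqrt(w) (h(w) = 6 + sqrt(w + w)*(-4) = 6 + sqrt(2*w)*(-4) = 6 + (sqrt(2)*sqrt(w))*(-4) = 6 - 4*sqrt(2)*sqrt(w))
1/(7634 + h((3 + Q(5))*4)) = 1/(7634 + (6 - 4*sqrt(2)*sqrt((3 + 3)*4))) = 1/(7634 + (6 - 4*sqrt(2)*sqrt(6*4))) = 1/(7634 + (6 - 4*sqrt(2)*sqrt(24))) = 1/(7634 + (6 - 4*sqrt(2)*2*sqrt(6))) = 1/(7634 + (6 - 16*sqrt(3))) = 1/(7640 - 16*sqrt(3))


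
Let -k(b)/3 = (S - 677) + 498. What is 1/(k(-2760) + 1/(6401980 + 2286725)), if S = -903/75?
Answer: 43443525/24898353053 ≈ 0.0017448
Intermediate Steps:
S = -301/25 (S = -903*1/75 = -301/25 ≈ -12.040)
k(b) = 14328/25 (k(b) = -3*((-301/25 - 677) + 498) = -3*(-17226/25 + 498) = -3*(-4776/25) = 14328/25)
1/(k(-2760) + 1/(6401980 + 2286725)) = 1/(14328/25 + 1/(6401980 + 2286725)) = 1/(14328/25 + 1/8688705) = 1/(24898353053/43443525) = 43443525/24898353053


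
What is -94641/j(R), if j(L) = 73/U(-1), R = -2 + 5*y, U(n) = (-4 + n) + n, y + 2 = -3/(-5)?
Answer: 567846/73 ≈ 7778.7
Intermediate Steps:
y = -7/5 (y = -2 - 3/(-5) = -2 - 3*(-1/5) = -2 + 3/5 = -7/5 ≈ -1.4000)
U(n) = -4 + 2*n
R = -9 (R = -2 + 5*(-7/5) = -2 - 7 = -9)
j(L) = -73/6 (j(L) = 73/(-4 + 2*(-1)) = 73/(-4 - 2) = 73/(-6) = 73*(-1/6) = -73/6)
-94641/j(R) = -94641/(-73/6) = -94641*(-6/73) = 567846/73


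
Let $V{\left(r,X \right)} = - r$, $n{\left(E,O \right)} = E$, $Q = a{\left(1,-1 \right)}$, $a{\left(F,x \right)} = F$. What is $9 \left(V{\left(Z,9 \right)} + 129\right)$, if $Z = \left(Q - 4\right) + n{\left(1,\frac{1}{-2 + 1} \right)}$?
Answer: $1179$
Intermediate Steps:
$Q = 1$
$Z = -2$ ($Z = \left(1 - 4\right) + 1 = -3 + 1 = -2$)
$9 \left(V{\left(Z,9 \right)} + 129\right) = 9 \left(\left(-1\right) \left(-2\right) + 129\right) = 9 \left(2 + 129\right) = 9 \cdot 131 = 1179$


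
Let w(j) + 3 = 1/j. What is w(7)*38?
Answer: -760/7 ≈ -108.57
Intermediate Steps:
w(j) = -3 + 1/j
w(7)*38 = (-3 + 1/7)*38 = (-3 + ⅐)*38 = -20/7*38 = -760/7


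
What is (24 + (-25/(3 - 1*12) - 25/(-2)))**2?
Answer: 499849/324 ≈ 1542.7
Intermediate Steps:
(24 + (-25/(3 - 1*12) - 25/(-2)))**2 = (24 + (-25/(3 - 12) - 25*(-1/2)))**2 = (24 + (-25/(-9) + 25/2))**2 = (24 + (-25*(-1/9) + 25/2))**2 = (24 + (25/9 + 25/2))**2 = (24 + 275/18)**2 = (707/18)**2 = 499849/324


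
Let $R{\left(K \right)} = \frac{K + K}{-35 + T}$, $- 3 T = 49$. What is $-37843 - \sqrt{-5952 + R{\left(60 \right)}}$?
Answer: $-37843 - \frac{2 i \sqrt{8825817}}{77} \approx -37843.0 - 77.164 i$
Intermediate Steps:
$T = - \frac{49}{3}$ ($T = \left(- \frac{1}{3}\right) 49 = - \frac{49}{3} \approx -16.333$)
$R{\left(K \right)} = - \frac{3 K}{77}$ ($R{\left(K \right)} = \frac{K + K}{-35 - \frac{49}{3}} = \frac{2 K}{- \frac{154}{3}} = 2 K \left(- \frac{3}{154}\right) = - \frac{3 K}{77}$)
$-37843 - \sqrt{-5952 + R{\left(60 \right)}} = -37843 - \sqrt{-5952 - \frac{180}{77}} = -37843 - \sqrt{- \frac{458484}{77}} = -37843 - \frac{2 i \sqrt{8825817}}{77}$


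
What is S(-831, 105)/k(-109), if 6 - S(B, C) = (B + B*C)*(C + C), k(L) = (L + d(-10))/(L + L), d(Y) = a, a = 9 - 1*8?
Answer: 336048199/9 ≈ 3.7339e+7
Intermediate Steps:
a = 1 (a = 9 - 8 = 1)
d(Y) = 1
k(L) = (1 + L)/(2*L) (k(L) = (L + 1)/(L + L) = (1 + L)/((2*L)) = (1 + L)*(1/(2*L)) = (1 + L)/(2*L))
S(B, C) = 6 - 2*C*(B + B*C) (S(B, C) = 6 - (B + B*C)*(C + C) = 6 - (B + B*C)*2*C = 6 - 2*C*(B + B*C))
S(-831, 105)/k(-109) = (6 - 2*(-831)*105 - 2*(-831)*105²)/(((½)*(1 - 109)/(-109))) = (6 + 174510 - 2*(-831)*11025)/(((½)*(-1/109)*(-108))) = (6 + 174510 + 18323550)/(54/109) = 18498066*(109/54) = 336048199/9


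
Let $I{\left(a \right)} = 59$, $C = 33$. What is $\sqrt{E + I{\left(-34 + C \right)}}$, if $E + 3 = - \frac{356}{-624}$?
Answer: $\frac{5 \sqrt{13767}}{78} \approx 7.5213$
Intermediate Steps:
$E = - \frac{379}{156}$ ($E = -3 - \frac{356}{-624} = -3 - - \frac{89}{156} = -3 + \frac{89}{156} = - \frac{379}{156} \approx -2.4295$)
$\sqrt{E + I{\left(-34 + C \right)}} = \sqrt{- \frac{379}{156} + 59} = \sqrt{\frac{8825}{156}} = \frac{5 \sqrt{13767}}{78}$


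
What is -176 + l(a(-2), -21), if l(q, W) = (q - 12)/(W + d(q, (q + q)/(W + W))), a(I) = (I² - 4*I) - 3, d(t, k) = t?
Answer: -703/4 ≈ -175.75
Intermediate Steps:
a(I) = -3 + I² - 4*I
l(q, W) = (-12 + q)/(W + q) (l(q, W) = (q - 12)/(W + q) = (-12 + q)/(W + q))
-176 + l(a(-2), -21) = -176 + (-12 + (-3 + (-2)² - 4*(-2)))/(-21 + (-3 + (-2)² - 4*(-2))) = -176 + (-12 + (-3 + 4 + 8))/(-21 + (-3 + 4 + 8)) = -176 + (-12 + 9)/(-21 + 9) = -176 - 3/(-12) = -176 - 1/12*(-3) = -176 + ¼ = -703/4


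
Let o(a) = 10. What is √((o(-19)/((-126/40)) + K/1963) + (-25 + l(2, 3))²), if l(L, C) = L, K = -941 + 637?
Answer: √893290716409/41223 ≈ 22.927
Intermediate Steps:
K = -304
√((o(-19)/((-126/40)) + K/1963) + (-25 + l(2, 3))²) = √((10/((-126/40)) - 304/1963) + (-25 + 2)²) = √((10/((-126*1/40)) - 304*1/1963) + (-23)²) = √((10/(-63/20) - 304/1963) + 529) = √((10*(-20/63) - 304/1963) + 529) = √((-200/63 - 304/1963) + 529) = √(-411752/123669 + 529) = √(65009149/123669) = √893290716409/41223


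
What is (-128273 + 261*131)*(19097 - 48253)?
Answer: 2743054792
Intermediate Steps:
(-128273 + 261*131)*(19097 - 48253) = (-128273 + 34191)*(-29156) = -94082*(-29156) = 2743054792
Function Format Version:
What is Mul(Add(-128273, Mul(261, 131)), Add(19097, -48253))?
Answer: 2743054792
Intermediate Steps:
Mul(Add(-128273, Mul(261, 131)), Add(19097, -48253)) = Mul(Add(-128273, 34191), -29156) = Mul(-94082, -29156) = 2743054792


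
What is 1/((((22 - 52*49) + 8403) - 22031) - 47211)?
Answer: -1/63365 ≈ -1.5782e-5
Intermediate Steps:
1/((((22 - 52*49) + 8403) - 22031) - 47211) = 1/((((22 - 2548) + 8403) - 22031) - 47211) = 1/(((-2526 + 8403) - 22031) - 47211) = 1/((5877 - 22031) - 47211) = 1/(-16154 - 47211) = 1/(-63365) = -1/63365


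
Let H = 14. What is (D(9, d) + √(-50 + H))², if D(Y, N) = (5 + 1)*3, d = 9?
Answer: 288 + 216*I ≈ 288.0 + 216.0*I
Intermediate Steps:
D(Y, N) = 18 (D(Y, N) = 6*3 = 18)
(D(9, d) + √(-50 + H))² = (18 + √(-50 + 14))² = (18 + √(-36))² = (18 + 6*I)²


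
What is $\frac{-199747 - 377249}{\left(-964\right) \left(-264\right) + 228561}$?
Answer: $- \frac{192332}{161019} \approx -1.1945$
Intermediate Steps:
$\frac{-199747 - 377249}{\left(-964\right) \left(-264\right) + 228561} = - \frac{576996}{254496 + 228561} = - \frac{576996}{483057} = \left(-576996\right) \frac{1}{483057} = - \frac{192332}{161019}$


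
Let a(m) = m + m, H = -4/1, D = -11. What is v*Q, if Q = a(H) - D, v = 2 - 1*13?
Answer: -33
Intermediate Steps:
H = -4 (H = -4*1 = -4)
a(m) = 2*m
v = -11 (v = 2 - 13 = -11)
Q = 3 (Q = 2*(-4) - 1*(-11) = -8 + 11 = 3)
v*Q = -11*3 = -33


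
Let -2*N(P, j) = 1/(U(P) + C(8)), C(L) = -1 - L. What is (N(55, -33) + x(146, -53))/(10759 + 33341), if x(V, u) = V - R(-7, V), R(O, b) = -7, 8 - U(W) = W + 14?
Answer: 21421/6174000 ≈ 0.0034695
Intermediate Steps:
U(W) = -6 - W (U(W) = 8 - (W + 14) = 8 - (14 + W) = 8 + (-14 - W) = -6 - W)
N(P, j) = -1/(2*(-15 - P)) (N(P, j) = -1/(2*((-6 - P) + (-1 - 1*8))) = -1/(2*((-6 - P) + (-1 - 8))) = -1/(2*((-6 - P) - 9)) = -1/(2*(-15 - P)))
x(V, u) = 7 + V (x(V, u) = V - 1*(-7) = V + 7 = 7 + V)
(N(55, -33) + x(146, -53))/(10759 + 33341) = (1/(2*(15 + 55)) + (7 + 146))/(10759 + 33341) = ((½)/70 + 153)/44100 = ((½)*(1/70) + 153)*(1/44100) = (1/140 + 153)*(1/44100) = (21421/140)*(1/44100) = 21421/6174000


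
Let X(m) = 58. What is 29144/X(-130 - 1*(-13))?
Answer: 14572/29 ≈ 502.48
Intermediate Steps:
29144/X(-130 - 1*(-13)) = 29144/58 = 29144*(1/58) = 14572/29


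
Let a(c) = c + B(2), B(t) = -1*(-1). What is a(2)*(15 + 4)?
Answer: 57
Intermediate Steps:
B(t) = 1
a(c) = 1 + c (a(c) = c + 1 = 1 + c)
a(2)*(15 + 4) = (1 + 2)*(15 + 4) = 3*19 = 57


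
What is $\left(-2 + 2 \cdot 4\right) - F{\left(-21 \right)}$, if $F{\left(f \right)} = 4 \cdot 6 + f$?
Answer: $3$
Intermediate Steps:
$F{\left(f \right)} = 24 + f$
$\left(-2 + 2 \cdot 4\right) - F{\left(-21 \right)} = \left(-2 + 2 \cdot 4\right) - \left(24 - 21\right) = \left(-2 + 8\right) - 3 = 6 - 3 = 3$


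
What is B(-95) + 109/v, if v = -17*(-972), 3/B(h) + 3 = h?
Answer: -19445/809676 ≈ -0.024016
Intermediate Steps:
B(h) = 3/(-3 + h)
v = 16524
B(-95) + 109/v = 3/(-3 - 95) + 109/16524 = 3/(-98) + 109*(1/16524) = 3*(-1/98) + 109/16524 = -3/98 + 109/16524 = -19445/809676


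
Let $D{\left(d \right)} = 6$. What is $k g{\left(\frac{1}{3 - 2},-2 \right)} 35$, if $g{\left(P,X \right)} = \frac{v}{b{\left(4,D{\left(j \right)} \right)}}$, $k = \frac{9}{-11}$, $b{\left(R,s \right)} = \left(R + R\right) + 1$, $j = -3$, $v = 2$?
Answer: $- \frac{70}{11} \approx -6.3636$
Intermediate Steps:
$b{\left(R,s \right)} = 1 + 2 R$ ($b{\left(R,s \right)} = 2 R + 1 = 1 + 2 R$)
$k = - \frac{9}{11}$ ($k = 9 \left(- \frac{1}{11}\right) = - \frac{9}{11} \approx -0.81818$)
$g{\left(P,X \right)} = \frac{2}{9}$ ($g{\left(P,X \right)} = \frac{2}{1 + 2 \cdot 4} = \frac{2}{1 + 8} = \frac{2}{9}$)
$k g{\left(\frac{1}{3 - 2},-2 \right)} 35 = \left(- \frac{9}{11}\right) \frac{2}{9} \cdot 35 = \left(- \frac{2}{11}\right) 35 = - \frac{70}{11}$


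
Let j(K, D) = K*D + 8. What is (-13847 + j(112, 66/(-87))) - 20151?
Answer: -988174/29 ≈ -34075.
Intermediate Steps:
j(K, D) = 8 + D*K (j(K, D) = D*K + 8 = 8 + D*K)
(-13847 + j(112, 66/(-87))) - 20151 = (-13847 + (8 + (66/(-87))*112)) - 20151 = (-13847 + (8 + (66*(-1/87))*112)) - 20151 = (-13847 + (8 - 22/29*112)) - 20151 = (-13847 + (8 - 2464/29)) - 20151 = (-13847 - 2232/29) - 20151 = -403795/29 - 20151 = -988174/29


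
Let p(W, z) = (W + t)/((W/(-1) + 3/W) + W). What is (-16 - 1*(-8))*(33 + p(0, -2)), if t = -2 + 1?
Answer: -264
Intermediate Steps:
t = -1
p(W, z) = W*(-1 + W)/3 (p(W, z) = (W - 1)/((W/(-1) + 3/W) + W) = (-1 + W)/((W*(-1) + 3/W) + W) = (-1 + W)/((-W + 3/W) + W) = (-1 + W)/((3/W)) = (-1 + W)*(W/3) = W*(-1 + W)/3)
(-16 - 1*(-8))*(33 + p(0, -2)) = (-16 - 1*(-8))*(33 + (⅓)*0*(-1 + 0)) = (-16 + 8)*(33 + (⅓)*0*(-1)) = -8*(33 + 0) = -8*33 = -264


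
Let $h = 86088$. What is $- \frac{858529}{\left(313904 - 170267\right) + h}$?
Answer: $- \frac{858529}{229725} \approx -3.7372$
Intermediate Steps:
$- \frac{858529}{\left(313904 - 170267\right) + h} = - \frac{858529}{\left(313904 - 170267\right) + 86088} = - \frac{858529}{143637 + 86088} = - \frac{858529}{229725}$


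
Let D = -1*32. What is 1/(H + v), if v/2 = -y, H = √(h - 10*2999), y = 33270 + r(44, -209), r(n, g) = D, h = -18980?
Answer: -33238/2209553773 - I*√48970/4419107546 ≈ -1.5043e-5 - 5.0076e-8*I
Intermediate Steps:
D = -32
r(n, g) = -32
y = 33238 (y = 33270 - 32 = 33238)
H = I*√48970 (H = √(-18980 - 10*2999) = √(-18980 - 29990) = √(-48970) = I*√48970 ≈ 221.29*I)
v = -66476 (v = 2*(-1*33238) = 2*(-33238) = -66476)
1/(H + v) = 1/(I*√48970 - 66476) = 1/(-66476 + I*√48970)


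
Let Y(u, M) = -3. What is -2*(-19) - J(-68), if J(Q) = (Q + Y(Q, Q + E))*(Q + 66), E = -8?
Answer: -104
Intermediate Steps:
J(Q) = (-3 + Q)*(66 + Q) (J(Q) = (Q - 3)*(Q + 66) = (-3 + Q)*(66 + Q))
-2*(-19) - J(-68) = -2*(-19) - (-198 + (-68)**2 + 63*(-68)) = 38 - (-198 + 4624 - 4284) = 38 - 1*142 = 38 - 142 = -104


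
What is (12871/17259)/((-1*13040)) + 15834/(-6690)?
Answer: -118788144841/50187791280 ≈ -2.3669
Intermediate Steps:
(12871/17259)/((-1*13040)) + 15834/(-6690) = (12871*(1/17259))/(-13040) + 15834*(-1/6690) = (12871/17259)*(-1/13040) - 2639/1115 = -12871/225057360 - 2639/1115 = -118788144841/50187791280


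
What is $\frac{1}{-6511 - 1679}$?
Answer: $- \frac{1}{8190} \approx -0.0001221$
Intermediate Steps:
$\frac{1}{-6511 - 1679} = \frac{1}{-8190} = - \frac{1}{8190}$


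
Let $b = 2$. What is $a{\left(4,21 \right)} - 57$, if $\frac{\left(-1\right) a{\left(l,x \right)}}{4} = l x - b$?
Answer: $-385$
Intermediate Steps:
$a{\left(l,x \right)} = 8 - 4 l x$ ($a{\left(l,x \right)} = - 4 \left(l x - 2\right) = - 4 \left(-2 + l x\right) = 8 - 4 l x$)
$a{\left(4,21 \right)} - 57 = \left(8 - 16 \cdot 21\right) - 57 = \left(8 - 336\right) - 57 = -328 - 57 = -385$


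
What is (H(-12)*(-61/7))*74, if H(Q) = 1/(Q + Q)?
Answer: 2257/84 ≈ 26.869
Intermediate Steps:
H(Q) = 1/(2*Q)
(H(-12)*(-61/7))*74 = (((½)/(-12))*(-61/7))*74 = (((½)*(-1/12))*(-61*⅐))*74 = -1/24*(-61/7)*74 = (61/168)*74 = 2257/84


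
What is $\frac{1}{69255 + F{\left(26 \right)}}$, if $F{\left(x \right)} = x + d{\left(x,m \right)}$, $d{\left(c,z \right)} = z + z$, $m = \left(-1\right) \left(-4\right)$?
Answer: $\frac{1}{69289} \approx 1.4432 \cdot 10^{-5}$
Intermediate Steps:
$m = 4$
$d{\left(c,z \right)} = 2 z$
$F{\left(x \right)} = 8 + x$ ($F{\left(x \right)} = x + 2 \cdot 4 = x + 8 = 8 + x$)
$\frac{1}{69255 + F{\left(26 \right)}} = \frac{1}{69255 + \left(8 + 26\right)} = \frac{1}{69255 + 34} = \frac{1}{69289}$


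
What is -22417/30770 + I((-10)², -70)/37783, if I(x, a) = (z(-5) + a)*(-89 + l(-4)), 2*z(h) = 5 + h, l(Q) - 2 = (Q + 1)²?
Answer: -678977311/1162582910 ≈ -0.58402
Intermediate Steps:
l(Q) = 2 + (1 + Q)² (l(Q) = 2 + (Q + 1)² = 2 + (1 + Q)²)
z(h) = 5/2 + h/2 (z(h) = (5 + h)/2 = 5/2 + h/2)
I(x, a) = -78*a (I(x, a) = ((5/2 + (½)*(-5)) + a)*(-89 + (2 + (1 - 4)²)) = ((5/2 - 5/2) + a)*(-89 + (2 + (-3)²)) = (0 + a)*(-89 + (2 + 9)) = a*(-89 + 11) = a*(-78) = -78*a)
-22417/30770 + I((-10)², -70)/37783 = -22417/30770 - 78*(-70)/37783 = -22417*1/30770 + 5460*(1/37783) = -22417/30770 + 5460/37783 = -678977311/1162582910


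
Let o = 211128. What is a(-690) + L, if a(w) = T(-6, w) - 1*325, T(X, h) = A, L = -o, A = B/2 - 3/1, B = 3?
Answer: -422909/2 ≈ -2.1145e+5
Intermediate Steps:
A = -3/2 (A = 3/2 - 3/1 = 3*(½) - 3*1 = 3/2 - 3 = -3/2 ≈ -1.5000)
L = -211128 (L = -1*211128 = -211128)
T(X, h) = -3/2
a(w) = -653/2 (a(w) = -3/2 - 1*325 = -3/2 - 325 = -653/2)
a(-690) + L = -653/2 - 211128 = -422909/2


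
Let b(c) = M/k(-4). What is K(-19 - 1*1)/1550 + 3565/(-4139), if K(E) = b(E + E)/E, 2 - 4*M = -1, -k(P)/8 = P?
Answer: -14145932417/16423552000 ≈ -0.86132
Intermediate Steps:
k(P) = -8*P
M = ¾ (M = ½ - ¼*(-1) = ½ + ¼ = ¾ ≈ 0.75000)
b(c) = 3/128 (b(c) = 3/(4*((-8*(-4)))) = (¾)/32 = (¾)*(1/32) = 3/128)
K(E) = 3/(128*E)
K(-19 - 1*1)/1550 + 3565/(-4139) = (3/(128*(-19 - 1*1)))/1550 + 3565/(-4139) = (3/(128*(-19 - 1)))*(1/1550) + 3565*(-1/4139) = ((3/128)/(-20))*(1/1550) - 3565/4139 = ((3/128)*(-1/20))*(1/1550) - 3565/4139 = -3/2560*1/1550 - 3565/4139 = -3/3968000 - 3565/4139 = -14145932417/16423552000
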